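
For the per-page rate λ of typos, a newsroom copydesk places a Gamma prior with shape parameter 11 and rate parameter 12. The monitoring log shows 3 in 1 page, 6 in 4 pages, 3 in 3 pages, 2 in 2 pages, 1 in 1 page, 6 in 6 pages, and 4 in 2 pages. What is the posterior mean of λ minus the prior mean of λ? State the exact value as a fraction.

91/372

Total count: 3 + 6 + 3 + 2 + 1 + 6 + 4 = 25.
Total exposure: 1 + 4 + 3 + 2 + 1 + 6 + 2 = 19 pages.
Conjugate update: add total count to the shape and total exposure to the rate, giving Gamma(36, 31).
Posterior mean = 36/31 = 36/31; prior mean = 11/12 = 11/12. Difference = 36/31 − 11/12 = 91/372.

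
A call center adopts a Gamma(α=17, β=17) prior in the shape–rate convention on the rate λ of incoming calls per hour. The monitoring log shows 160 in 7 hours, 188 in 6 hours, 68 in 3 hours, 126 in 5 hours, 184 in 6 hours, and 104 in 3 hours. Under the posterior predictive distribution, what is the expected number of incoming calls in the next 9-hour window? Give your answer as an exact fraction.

Total count: 160 + 188 + 68 + 126 + 184 + 104 = 830.
Total exposure: 7 + 6 + 3 + 5 + 6 + 3 = 30 hours.
By Gamma–Poisson conjugacy, the posterior is Gamma(α + Σx, β + Σt) = Gamma(17 + 830, 17 + 30) = Gamma(847, 47).
Predictive mean over a 9-hour window = T·E[λ|data] = 9·847/47 = 7623/47.

7623/47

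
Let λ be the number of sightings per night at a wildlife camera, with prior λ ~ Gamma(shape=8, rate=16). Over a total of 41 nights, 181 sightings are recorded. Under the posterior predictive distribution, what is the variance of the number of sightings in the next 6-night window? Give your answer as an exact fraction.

Total count 181 over total exposure 41 nights.
By Gamma–Poisson conjugacy, the posterior is Gamma(α + Σx, β + Σt) = Gamma(8 + 181, 16 + 41) = Gamma(189, 57).
The posterior predictive for a window of length T is Negative Binomial with variance T·α'·(β'+T)/β'² = 6·189·63/3249 = 7938/361.

7938/361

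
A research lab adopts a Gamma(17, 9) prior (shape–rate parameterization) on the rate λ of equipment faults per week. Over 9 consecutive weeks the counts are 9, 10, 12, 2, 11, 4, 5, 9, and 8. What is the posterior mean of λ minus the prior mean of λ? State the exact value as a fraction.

Total count: 9 + 10 + 12 + 2 + 11 + 4 + 5 + 9 + 8 = 70.
Total exposure: 9 weeks.
By Gamma–Poisson conjugacy, the posterior is Gamma(α + Σx, β + Σt) = Gamma(17 + 70, 9 + 9) = Gamma(87, 18).
Posterior mean = 87/18 = 29/6; prior mean = 17/9 = 17/9. Difference = 29/6 − 17/9 = 53/18.

53/18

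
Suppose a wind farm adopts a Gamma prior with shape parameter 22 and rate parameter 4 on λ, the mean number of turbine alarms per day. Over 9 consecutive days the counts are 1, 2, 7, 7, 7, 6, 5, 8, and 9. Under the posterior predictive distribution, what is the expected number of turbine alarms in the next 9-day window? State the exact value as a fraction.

666/13

Total count: 1 + 2 + 7 + 7 + 7 + 6 + 5 + 8 + 9 = 52.
Total exposure: 9 days.
Gamma(α, β) with Poisson data over total exposure Σt gives posterior Gamma(α+Σx, β+Σt) = Gamma(74, 13).
Predictive mean over a 9-day window = T·E[λ|data] = 9·74/13 = 666/13.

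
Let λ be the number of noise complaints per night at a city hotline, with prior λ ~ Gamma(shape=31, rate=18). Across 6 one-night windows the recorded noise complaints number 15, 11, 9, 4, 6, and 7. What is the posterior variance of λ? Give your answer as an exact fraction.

Total count: 15 + 11 + 9 + 4 + 6 + 7 = 52.
Total exposure: 6 nights.
Posterior: α' = 31 + 52 = 83, β' = 18 + 6 = 24.
Posterior variance = α'/β'² = 83/576.

83/576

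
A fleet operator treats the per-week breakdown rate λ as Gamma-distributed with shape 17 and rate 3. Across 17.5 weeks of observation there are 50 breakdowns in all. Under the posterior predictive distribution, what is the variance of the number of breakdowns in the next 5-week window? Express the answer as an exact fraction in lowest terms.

Total count 50 over total exposure 17.5 weeks.
Posterior: α' = 17 + 50 = 67, β' = 3 + 17.5 = 41/2.
The posterior predictive for a window of length T is Negative Binomial with variance T·α'·(β'+T)/β'² = 5·67·(51/2)/(1681/4) = 34170/1681.

34170/1681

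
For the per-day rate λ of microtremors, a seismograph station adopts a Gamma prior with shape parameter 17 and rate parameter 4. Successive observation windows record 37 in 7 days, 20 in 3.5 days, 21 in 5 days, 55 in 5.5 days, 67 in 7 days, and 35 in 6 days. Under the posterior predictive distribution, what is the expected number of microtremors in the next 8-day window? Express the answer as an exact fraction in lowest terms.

Total count: 37 + 20 + 21 + 55 + 67 + 35 = 235.
Total exposure: 7 + 3.5 + 5 + 5.5 + 7 + 6 = 34 days.
Gamma(α, β) with Poisson data over total exposure Σt gives posterior Gamma(α+Σx, β+Σt) = Gamma(252, 38).
Predictive mean over an 8-day window = T·E[λ|data] = 8·252/38 = 1008/19.

1008/19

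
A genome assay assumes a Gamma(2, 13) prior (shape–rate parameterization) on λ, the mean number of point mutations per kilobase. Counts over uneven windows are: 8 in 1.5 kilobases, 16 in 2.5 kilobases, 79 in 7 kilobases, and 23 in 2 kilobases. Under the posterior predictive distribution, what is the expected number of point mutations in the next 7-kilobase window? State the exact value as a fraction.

448/13

Total count: 8 + 16 + 79 + 23 = 126.
Total exposure: 1.5 + 2.5 + 7 + 2 = 13 kilobases.
Posterior: α' = 2 + 126 = 128, β' = 13 + 13 = 26.
Predictive mean over a 7-kilobase window = T·E[λ|data] = 7·128/26 = 448/13.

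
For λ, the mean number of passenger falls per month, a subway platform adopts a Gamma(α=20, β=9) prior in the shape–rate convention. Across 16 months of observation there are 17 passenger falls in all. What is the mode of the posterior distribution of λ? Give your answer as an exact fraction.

Total count 17 over total exposure 16 months.
By Gamma–Poisson conjugacy, the posterior is Gamma(α + Σx, β + Σt) = Gamma(20 + 17, 9 + 16) = Gamma(37, 25).
Posterior mode = (α'−1)/β' = 36/25.

36/25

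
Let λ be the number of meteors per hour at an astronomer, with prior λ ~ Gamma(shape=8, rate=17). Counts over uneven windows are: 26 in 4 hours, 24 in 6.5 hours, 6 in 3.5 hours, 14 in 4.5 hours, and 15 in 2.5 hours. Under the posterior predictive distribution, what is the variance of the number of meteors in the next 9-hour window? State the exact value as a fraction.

39339/1444

Total count: 26 + 24 + 6 + 14 + 15 = 85.
Total exposure: 4 + 6.5 + 3.5 + 4.5 + 2.5 = 21 hours.
The Gamma prior is conjugate for the Poisson rate, so λ | data ~ Gamma(8+85, 17+21) = Gamma(93, 38).
The posterior predictive for a window of length T is Negative Binomial with variance T·α'·(β'+T)/β'² = 9·93·47/1444 = 39339/1444.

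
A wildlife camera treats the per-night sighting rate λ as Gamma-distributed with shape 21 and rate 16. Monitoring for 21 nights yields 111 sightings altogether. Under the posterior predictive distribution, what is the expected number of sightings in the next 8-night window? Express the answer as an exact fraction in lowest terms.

1056/37

Total count 111 over total exposure 21 nights.
The Gamma prior is conjugate for the Poisson rate, so λ | data ~ Gamma(21+111, 16+21) = Gamma(132, 37).
Predictive mean over an 8-night window = T·E[λ|data] = 8·132/37 = 1056/37.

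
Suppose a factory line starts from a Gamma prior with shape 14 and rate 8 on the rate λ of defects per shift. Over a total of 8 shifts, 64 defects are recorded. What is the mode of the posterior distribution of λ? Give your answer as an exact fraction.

Total count 64 over total exposure 8 shifts.
The Gamma prior is conjugate for the Poisson rate, so λ | data ~ Gamma(14+64, 8+8) = Gamma(78, 16).
Posterior mode = (α'−1)/β' = 77/16.

77/16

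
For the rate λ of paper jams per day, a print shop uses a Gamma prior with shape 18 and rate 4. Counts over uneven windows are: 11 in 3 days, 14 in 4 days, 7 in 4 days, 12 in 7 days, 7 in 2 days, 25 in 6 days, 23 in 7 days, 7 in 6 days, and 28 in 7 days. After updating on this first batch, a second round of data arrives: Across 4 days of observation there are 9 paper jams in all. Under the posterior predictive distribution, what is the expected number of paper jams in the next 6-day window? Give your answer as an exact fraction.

161/9

Total count: 11 + 14 + 7 + 12 + 7 + 25 + 23 + 7 + 28 = 134.
Total exposure: 3 + 4 + 4 + 7 + 2 + 6 + 7 + 6 + 7 = 46 days.
After the first batch: Gamma(18 + 134, 4 + 46) = Gamma(152, 50).
Total count 9 over total exposure 4 days.
After the second batch: Gamma(152 + 9, 50 + 4) = Gamma(161, 54).
Predictive mean over a 6-day window = T·E[λ|data] = 6·161/54 = 161/9.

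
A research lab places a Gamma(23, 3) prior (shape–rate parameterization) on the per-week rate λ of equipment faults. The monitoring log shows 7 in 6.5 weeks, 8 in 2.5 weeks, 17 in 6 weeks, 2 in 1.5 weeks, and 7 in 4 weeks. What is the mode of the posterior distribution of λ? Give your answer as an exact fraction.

126/47

Total count: 7 + 8 + 17 + 2 + 7 = 41.
Total exposure: 6.5 + 2.5 + 6 + 1.5 + 4 = 20.5 weeks.
The Gamma prior is conjugate for the Poisson rate, so λ | data ~ Gamma(23+41, 3+20.5) = Gamma(64, 47/2).
Posterior mode = (α'−1)/β' = 63/(47/2) = 126/47.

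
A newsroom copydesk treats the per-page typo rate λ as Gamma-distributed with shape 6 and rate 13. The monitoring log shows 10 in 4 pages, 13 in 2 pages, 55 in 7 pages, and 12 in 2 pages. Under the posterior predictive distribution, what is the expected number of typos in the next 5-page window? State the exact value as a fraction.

Total count: 10 + 13 + 55 + 12 = 90.
Total exposure: 4 + 2 + 7 + 2 = 15 pages.
By Gamma–Poisson conjugacy, the posterior is Gamma(α + Σx, β + Σt) = Gamma(6 + 90, 13 + 15) = Gamma(96, 28).
Predictive mean over a 5-page window = T·E[λ|data] = 5·96/28 = 120/7.

120/7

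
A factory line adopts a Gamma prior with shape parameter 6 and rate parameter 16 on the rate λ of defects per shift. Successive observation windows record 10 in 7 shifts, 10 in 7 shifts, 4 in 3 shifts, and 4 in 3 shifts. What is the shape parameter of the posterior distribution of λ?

Total count: 10 + 10 + 4 + 4 = 28.
Total exposure: 7 + 7 + 3 + 3 = 20 shifts.
Posterior: α' = 6 + 28 = 34, β' = 16 + 20 = 36.

34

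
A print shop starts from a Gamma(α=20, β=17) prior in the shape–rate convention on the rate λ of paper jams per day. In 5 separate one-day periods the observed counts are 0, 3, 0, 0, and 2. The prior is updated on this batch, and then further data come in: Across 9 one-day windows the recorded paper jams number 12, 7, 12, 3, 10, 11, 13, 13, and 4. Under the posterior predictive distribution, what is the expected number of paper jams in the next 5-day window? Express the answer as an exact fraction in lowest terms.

Total count: 0 + 3 + 0 + 0 + 2 = 5.
Total exposure: 5 days.
After the first batch: Gamma(20 + 5, 17 + 5) = Gamma(25, 22).
Total count: 12 + 7 + 12 + 3 + 10 + 11 + 13 + 13 + 4 = 85.
Total exposure: 9 days.
After the second batch: Gamma(25 + 85, 22 + 9) = Gamma(110, 31).
Predictive mean over a 5-day window = T·E[λ|data] = 5·110/31 = 550/31.

550/31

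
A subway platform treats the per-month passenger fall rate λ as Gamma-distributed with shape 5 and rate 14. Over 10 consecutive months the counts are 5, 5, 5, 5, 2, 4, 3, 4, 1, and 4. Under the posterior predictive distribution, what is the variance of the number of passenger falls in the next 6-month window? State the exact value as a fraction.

Total count: 5 + 5 + 5 + 5 + 2 + 4 + 3 + 4 + 1 + 4 = 38.
Total exposure: 10 months.
Posterior: α' = 5 + 38 = 43, β' = 14 + 10 = 24.
The posterior predictive for a window of length T is Negative Binomial with variance T·α'·(β'+T)/β'² = 6·43·30/576 = 215/16.

215/16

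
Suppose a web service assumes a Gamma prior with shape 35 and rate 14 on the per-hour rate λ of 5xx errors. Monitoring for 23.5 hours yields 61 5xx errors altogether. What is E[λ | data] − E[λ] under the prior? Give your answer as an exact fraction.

Total count 61 over total exposure 23.5 hours.
The Gamma prior is conjugate for the Poisson rate, so λ | data ~ Gamma(35+61, 14+23.5) = Gamma(96, 75/2).
Posterior mean = 96/(75/2) = 64/25; prior mean = 35/14 = 5/2. Difference = 64/25 − 5/2 = 3/50.

3/50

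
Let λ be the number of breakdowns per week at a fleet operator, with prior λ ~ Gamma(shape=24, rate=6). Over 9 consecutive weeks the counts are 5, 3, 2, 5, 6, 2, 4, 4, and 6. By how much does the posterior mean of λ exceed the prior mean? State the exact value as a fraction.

Total count: 5 + 3 + 2 + 5 + 6 + 2 + 4 + 4 + 6 = 37.
Total exposure: 9 weeks.
Conjugate update: add total count to the shape and total exposure to the rate, giving Gamma(61, 15).
Posterior mean = 61/15 = 61/15; prior mean = 24/6 = 4. Difference = 61/15 − 4 = 1/15.

1/15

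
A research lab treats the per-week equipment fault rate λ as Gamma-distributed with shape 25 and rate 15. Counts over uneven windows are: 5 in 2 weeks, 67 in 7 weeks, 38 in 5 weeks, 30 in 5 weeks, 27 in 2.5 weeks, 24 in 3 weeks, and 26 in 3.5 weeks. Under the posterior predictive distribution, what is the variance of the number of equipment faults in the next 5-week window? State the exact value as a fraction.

58080/1849

Total count: 5 + 67 + 38 + 30 + 27 + 24 + 26 = 217.
Total exposure: 2 + 7 + 5 + 5 + 2.5 + 3 + 3.5 = 28 weeks.
Conjugate update: add total count to the shape and total exposure to the rate, giving Gamma(242, 43).
The posterior predictive for a window of length T is Negative Binomial with variance T·α'·(β'+T)/β'² = 5·242·48/1849 = 58080/1849.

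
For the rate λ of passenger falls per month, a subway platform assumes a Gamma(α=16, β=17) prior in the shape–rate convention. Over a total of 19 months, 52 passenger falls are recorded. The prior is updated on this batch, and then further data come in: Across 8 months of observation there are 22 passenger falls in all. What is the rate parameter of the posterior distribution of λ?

44

Total count 52 over total exposure 19 months.
After the first batch: Gamma(16 + 52, 17 + 19) = Gamma(68, 36).
Total count 22 over total exposure 8 months.
After the second batch: Gamma(68 + 22, 36 + 8) = Gamma(90, 44).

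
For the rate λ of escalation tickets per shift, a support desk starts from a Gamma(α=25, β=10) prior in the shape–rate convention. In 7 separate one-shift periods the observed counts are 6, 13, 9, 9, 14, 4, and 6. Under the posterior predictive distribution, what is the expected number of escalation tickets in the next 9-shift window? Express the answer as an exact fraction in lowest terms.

Total count: 6 + 13 + 9 + 9 + 14 + 4 + 6 = 61.
Total exposure: 7 shifts.
The Gamma prior is conjugate for the Poisson rate, so λ | data ~ Gamma(25+61, 10+7) = Gamma(86, 17).
Predictive mean over a 9-shift window = T·E[λ|data] = 9·86/17 = 774/17.

774/17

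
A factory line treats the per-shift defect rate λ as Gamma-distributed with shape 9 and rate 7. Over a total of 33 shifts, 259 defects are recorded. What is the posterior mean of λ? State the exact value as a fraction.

67/10

Total count 259 over total exposure 33 shifts.
Posterior: α' = 9 + 259 = 268, β' = 7 + 33 = 40.
Posterior mean = α'/β' = 268/40 = 67/10.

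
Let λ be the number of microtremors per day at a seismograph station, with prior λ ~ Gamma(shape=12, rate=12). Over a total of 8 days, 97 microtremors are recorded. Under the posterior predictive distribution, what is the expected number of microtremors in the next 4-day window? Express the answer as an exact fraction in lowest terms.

109/5

Total count 97 over total exposure 8 days.
Conjugate update: add total count to the shape and total exposure to the rate, giving Gamma(109, 20).
Predictive mean over a 4-day window = T·E[λ|data] = 4·109/20 = 109/5.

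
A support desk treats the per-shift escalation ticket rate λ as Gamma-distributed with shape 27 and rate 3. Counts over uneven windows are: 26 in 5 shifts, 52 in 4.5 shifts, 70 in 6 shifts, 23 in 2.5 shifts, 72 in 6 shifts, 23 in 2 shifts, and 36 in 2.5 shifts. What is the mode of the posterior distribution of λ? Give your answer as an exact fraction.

Total count: 26 + 52 + 70 + 23 + 72 + 23 + 36 = 302.
Total exposure: 5 + 4.5 + 6 + 2.5 + 6 + 2 + 2.5 = 28.5 shifts.
Gamma(α, β) with Poisson data over total exposure Σt gives posterior Gamma(α+Σx, β+Σt) = Gamma(329, 63/2).
Posterior mode = (α'−1)/β' = 328/(63/2) = 656/63.

656/63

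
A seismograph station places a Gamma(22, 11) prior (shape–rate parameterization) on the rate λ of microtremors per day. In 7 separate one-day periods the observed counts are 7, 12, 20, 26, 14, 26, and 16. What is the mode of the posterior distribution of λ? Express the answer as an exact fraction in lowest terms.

71/9

Total count: 7 + 12 + 20 + 26 + 14 + 26 + 16 = 121.
Total exposure: 7 days.
Conjugate update: add total count to the shape and total exposure to the rate, giving Gamma(143, 18).
Posterior mode = (α'−1)/β' = 142/18 = 71/9.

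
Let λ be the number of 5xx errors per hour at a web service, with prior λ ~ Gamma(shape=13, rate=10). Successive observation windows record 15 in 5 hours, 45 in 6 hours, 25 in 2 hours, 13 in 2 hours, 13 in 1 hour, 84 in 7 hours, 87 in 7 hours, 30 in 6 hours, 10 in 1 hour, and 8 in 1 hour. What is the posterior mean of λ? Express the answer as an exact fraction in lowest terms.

Total count: 15 + 45 + 25 + 13 + 13 + 84 + 87 + 30 + 10 + 8 = 330.
Total exposure: 5 + 6 + 2 + 2 + 1 + 7 + 7 + 6 + 1 + 1 = 38 hours.
By Gamma–Poisson conjugacy, the posterior is Gamma(α + Σx, β + Σt) = Gamma(13 + 330, 10 + 38) = Gamma(343, 48).
Posterior mean = α'/β' = 343/48.

343/48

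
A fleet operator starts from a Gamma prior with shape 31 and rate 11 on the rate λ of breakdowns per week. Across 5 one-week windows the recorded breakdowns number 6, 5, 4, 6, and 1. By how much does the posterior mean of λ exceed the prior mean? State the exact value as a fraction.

87/176

Total count: 6 + 5 + 4 + 6 + 1 = 22.
Total exposure: 5 weeks.
By Gamma–Poisson conjugacy, the posterior is Gamma(α + Σx, β + Σt) = Gamma(31 + 22, 11 + 5) = Gamma(53, 16).
Posterior mean = 53/16 = 53/16; prior mean = 31/11 = 31/11. Difference = 53/16 − 31/11 = 87/176.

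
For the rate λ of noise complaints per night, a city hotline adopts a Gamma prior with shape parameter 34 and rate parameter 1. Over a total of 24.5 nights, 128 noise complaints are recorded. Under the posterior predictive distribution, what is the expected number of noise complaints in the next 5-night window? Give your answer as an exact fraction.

540/17

Total count 128 over total exposure 24.5 nights.
Conjugate update: add total count to the shape and total exposure to the rate, giving Gamma(162, 51/2).
Predictive mean over a 5-night window = T·E[λ|data] = 5·162/(51/2) = 540/17.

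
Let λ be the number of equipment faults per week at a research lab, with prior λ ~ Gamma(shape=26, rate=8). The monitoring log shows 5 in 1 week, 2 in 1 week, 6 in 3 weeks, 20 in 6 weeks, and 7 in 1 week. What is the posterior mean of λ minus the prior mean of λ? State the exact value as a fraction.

1/20

Total count: 5 + 2 + 6 + 20 + 7 = 40.
Total exposure: 1 + 1 + 3 + 6 + 1 = 12 weeks.
Posterior: α' = 26 + 40 = 66, β' = 8 + 12 = 20.
Posterior mean = 66/20 = 33/10; prior mean = 26/8 = 13/4. Difference = 33/10 − 13/4 = 1/20.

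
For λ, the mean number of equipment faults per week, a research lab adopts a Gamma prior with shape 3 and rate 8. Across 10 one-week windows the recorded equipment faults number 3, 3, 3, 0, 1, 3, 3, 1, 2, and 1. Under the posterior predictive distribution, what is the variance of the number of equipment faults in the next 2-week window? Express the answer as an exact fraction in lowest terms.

Total count: 3 + 3 + 3 + 0 + 1 + 3 + 3 + 1 + 2 + 1 = 20.
Total exposure: 10 weeks.
The Gamma prior is conjugate for the Poisson rate, so λ | data ~ Gamma(3+20, 8+10) = Gamma(23, 18).
The posterior predictive for a window of length T is Negative Binomial with variance T·α'·(β'+T)/β'² = 2·23·20/324 = 230/81.

230/81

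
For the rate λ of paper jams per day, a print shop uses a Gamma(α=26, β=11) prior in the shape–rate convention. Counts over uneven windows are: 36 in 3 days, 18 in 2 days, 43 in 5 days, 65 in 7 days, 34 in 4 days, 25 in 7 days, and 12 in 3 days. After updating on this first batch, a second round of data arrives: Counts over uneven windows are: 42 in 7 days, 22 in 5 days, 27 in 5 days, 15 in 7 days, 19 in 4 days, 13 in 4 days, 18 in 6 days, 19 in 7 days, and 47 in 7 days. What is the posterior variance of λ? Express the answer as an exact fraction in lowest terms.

481/8836

Total count: 36 + 18 + 43 + 65 + 34 + 25 + 12 = 233.
Total exposure: 3 + 2 + 5 + 7 + 4 + 7 + 3 = 31 days.
After the first batch: Gamma(26 + 233, 11 + 31) = Gamma(259, 42).
Total count: 42 + 22 + 27 + 15 + 19 + 13 + 18 + 19 + 47 = 222.
Total exposure: 7 + 5 + 5 + 7 + 4 + 4 + 6 + 7 + 7 = 52 days.
After the second batch: Gamma(259 + 222, 42 + 52) = Gamma(481, 94).
Posterior variance = α'/β'² = 481/8836.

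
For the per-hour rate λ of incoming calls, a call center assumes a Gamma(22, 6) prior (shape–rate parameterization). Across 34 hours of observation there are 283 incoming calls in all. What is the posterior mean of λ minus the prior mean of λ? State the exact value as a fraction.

95/24

Total count 283 over total exposure 34 hours.
By Gamma–Poisson conjugacy, the posterior is Gamma(α + Σx, β + Σt) = Gamma(22 + 283, 6 + 34) = Gamma(305, 40).
Posterior mean = 305/40 = 61/8; prior mean = 22/6 = 11/3. Difference = 61/8 − 11/3 = 95/24.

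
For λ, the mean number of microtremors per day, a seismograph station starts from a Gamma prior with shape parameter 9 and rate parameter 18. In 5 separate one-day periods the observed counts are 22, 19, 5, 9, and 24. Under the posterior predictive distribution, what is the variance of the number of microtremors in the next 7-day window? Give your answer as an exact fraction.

Total count: 22 + 19 + 5 + 9 + 24 = 79.
Total exposure: 5 days.
Posterior: α' = 9 + 79 = 88, β' = 18 + 5 = 23.
The posterior predictive for a window of length T is Negative Binomial with variance T·α'·(β'+T)/β'² = 7·88·30/529 = 18480/529.

18480/529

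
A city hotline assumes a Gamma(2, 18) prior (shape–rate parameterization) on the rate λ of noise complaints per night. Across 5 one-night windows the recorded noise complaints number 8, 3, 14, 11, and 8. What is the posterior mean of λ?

2

Total count: 8 + 3 + 14 + 11 + 8 = 44.
Total exposure: 5 nights.
By Gamma–Poisson conjugacy, the posterior is Gamma(α + Σx, β + Σt) = Gamma(2 + 44, 18 + 5) = Gamma(46, 23).
Posterior mean = α'/β' = 46/23 = 2.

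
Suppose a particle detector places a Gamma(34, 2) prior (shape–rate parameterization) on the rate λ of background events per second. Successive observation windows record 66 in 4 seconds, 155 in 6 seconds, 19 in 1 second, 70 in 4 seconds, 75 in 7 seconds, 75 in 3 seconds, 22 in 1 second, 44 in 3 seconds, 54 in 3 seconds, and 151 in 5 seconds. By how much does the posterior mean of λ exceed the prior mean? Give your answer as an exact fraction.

34/13

Total count: 66 + 155 + 19 + 70 + 75 + 75 + 22 + 44 + 54 + 151 = 731.
Total exposure: 4 + 6 + 1 + 4 + 7 + 3 + 1 + 3 + 3 + 5 = 37 seconds.
Conjugate update: add total count to the shape and total exposure to the rate, giving Gamma(765, 39).
Posterior mean = 765/39 = 255/13; prior mean = 34/2 = 17. Difference = 255/13 − 17 = 34/13.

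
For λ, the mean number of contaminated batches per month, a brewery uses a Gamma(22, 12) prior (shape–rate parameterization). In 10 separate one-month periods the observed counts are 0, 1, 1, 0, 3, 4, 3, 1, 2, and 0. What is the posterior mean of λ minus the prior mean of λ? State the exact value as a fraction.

-5/33

Total count: 0 + 1 + 1 + 0 + 3 + 4 + 3 + 1 + 2 + 0 = 15.
Total exposure: 10 months.
Conjugate update: add total count to the shape and total exposure to the rate, giving Gamma(37, 22).
Posterior mean = 37/22 = 37/22; prior mean = 22/12 = 11/6. Difference = 37/22 − 11/6 = -5/33.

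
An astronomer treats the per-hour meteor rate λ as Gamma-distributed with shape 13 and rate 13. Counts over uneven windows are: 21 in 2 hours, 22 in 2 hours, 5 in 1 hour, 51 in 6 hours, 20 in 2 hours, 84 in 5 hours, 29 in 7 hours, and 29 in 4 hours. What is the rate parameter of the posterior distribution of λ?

Total count: 21 + 22 + 5 + 51 + 20 + 84 + 29 + 29 = 261.
Total exposure: 2 + 2 + 1 + 6 + 2 + 5 + 7 + 4 = 29 hours.
Conjugate update: add total count to the shape and total exposure to the rate, giving Gamma(274, 42).

42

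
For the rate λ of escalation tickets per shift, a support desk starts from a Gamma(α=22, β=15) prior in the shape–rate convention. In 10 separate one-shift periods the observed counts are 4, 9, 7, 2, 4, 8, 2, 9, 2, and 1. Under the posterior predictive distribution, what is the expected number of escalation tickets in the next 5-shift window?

Total count: 4 + 9 + 7 + 2 + 4 + 8 + 2 + 9 + 2 + 1 = 48.
Total exposure: 10 shifts.
By Gamma–Poisson conjugacy, the posterior is Gamma(α + Σx, β + Σt) = Gamma(22 + 48, 15 + 10) = Gamma(70, 25).
Predictive mean over a 5-shift window = T·E[λ|data] = 5·70/25 = 14.

14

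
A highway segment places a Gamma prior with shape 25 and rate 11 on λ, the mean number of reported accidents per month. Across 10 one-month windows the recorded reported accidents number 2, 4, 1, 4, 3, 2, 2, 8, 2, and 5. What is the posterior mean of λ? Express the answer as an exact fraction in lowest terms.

58/21

Total count: 2 + 4 + 1 + 4 + 3 + 2 + 2 + 8 + 2 + 5 = 33.
Total exposure: 10 months.
Posterior: α' = 25 + 33 = 58, β' = 11 + 10 = 21.
Posterior mean = α'/β' = 58/21.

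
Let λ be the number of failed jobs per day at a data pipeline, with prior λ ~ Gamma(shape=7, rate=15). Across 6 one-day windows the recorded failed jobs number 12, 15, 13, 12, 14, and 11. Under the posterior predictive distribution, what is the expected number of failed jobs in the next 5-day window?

Total count: 12 + 15 + 13 + 12 + 14 + 11 = 77.
Total exposure: 6 days.
Conjugate update: add total count to the shape and total exposure to the rate, giving Gamma(84, 21).
Predictive mean over a 5-day window = T·E[λ|data] = 5·84/21 = 20.

20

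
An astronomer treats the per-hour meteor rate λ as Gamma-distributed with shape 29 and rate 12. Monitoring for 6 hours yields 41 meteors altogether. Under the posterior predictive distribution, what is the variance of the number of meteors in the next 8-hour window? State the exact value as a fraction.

3640/81

Total count 41 over total exposure 6 hours.
Gamma(α, β) with Poisson data over total exposure Σt gives posterior Gamma(α+Σx, β+Σt) = Gamma(70, 18).
The posterior predictive for a window of length T is Negative Binomial with variance T·α'·(β'+T)/β'² = 8·70·26/324 = 3640/81.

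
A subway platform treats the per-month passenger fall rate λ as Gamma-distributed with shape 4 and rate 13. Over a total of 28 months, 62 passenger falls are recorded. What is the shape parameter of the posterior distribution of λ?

Total count 62 over total exposure 28 months.
Conjugate update: add total count to the shape and total exposure to the rate, giving Gamma(66, 41).

66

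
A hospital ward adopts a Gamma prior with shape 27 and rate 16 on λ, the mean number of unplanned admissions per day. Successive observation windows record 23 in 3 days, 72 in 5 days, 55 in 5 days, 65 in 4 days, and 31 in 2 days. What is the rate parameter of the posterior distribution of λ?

35

Total count: 23 + 72 + 55 + 65 + 31 = 246.
Total exposure: 3 + 5 + 5 + 4 + 2 = 19 days.
Conjugate update: add total count to the shape and total exposure to the rate, giving Gamma(273, 35).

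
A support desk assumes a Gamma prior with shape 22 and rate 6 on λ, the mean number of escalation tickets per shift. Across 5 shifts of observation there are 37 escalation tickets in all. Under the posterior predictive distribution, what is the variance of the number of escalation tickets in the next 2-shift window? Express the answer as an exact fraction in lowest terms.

Total count 37 over total exposure 5 shifts.
The Gamma prior is conjugate for the Poisson rate, so λ | data ~ Gamma(22+37, 6+5) = Gamma(59, 11).
The posterior predictive for a window of length T is Negative Binomial with variance T·α'·(β'+T)/β'² = 2·59·13/121 = 1534/121.

1534/121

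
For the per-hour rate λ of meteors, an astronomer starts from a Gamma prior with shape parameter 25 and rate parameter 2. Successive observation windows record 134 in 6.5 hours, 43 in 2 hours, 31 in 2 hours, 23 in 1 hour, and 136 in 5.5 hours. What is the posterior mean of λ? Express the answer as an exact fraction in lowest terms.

392/19

Total count: 134 + 43 + 31 + 23 + 136 = 367.
Total exposure: 6.5 + 2 + 2 + 1 + 5.5 = 17 hours.
By Gamma–Poisson conjugacy, the posterior is Gamma(α + Σx, β + Σt) = Gamma(25 + 367, 2 + 17) = Gamma(392, 19).
Posterior mean = α'/β' = 392/19.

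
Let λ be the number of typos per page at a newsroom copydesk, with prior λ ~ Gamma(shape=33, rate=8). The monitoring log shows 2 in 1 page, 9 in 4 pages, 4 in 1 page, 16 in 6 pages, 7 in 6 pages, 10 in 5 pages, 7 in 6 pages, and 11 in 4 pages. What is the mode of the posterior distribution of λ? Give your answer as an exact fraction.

98/41

Total count: 2 + 9 + 4 + 16 + 7 + 10 + 7 + 11 = 66.
Total exposure: 1 + 4 + 1 + 6 + 6 + 5 + 6 + 4 = 33 pages.
By Gamma–Poisson conjugacy, the posterior is Gamma(α + Σx, β + Σt) = Gamma(33 + 66, 8 + 33) = Gamma(99, 41).
Posterior mode = (α'−1)/β' = 98/41.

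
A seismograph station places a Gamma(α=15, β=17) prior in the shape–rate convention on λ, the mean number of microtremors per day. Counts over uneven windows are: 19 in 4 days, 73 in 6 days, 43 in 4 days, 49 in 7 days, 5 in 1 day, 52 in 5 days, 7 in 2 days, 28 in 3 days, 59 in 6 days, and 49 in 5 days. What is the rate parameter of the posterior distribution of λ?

Total count: 19 + 73 + 43 + 49 + 5 + 52 + 7 + 28 + 59 + 49 = 384.
Total exposure: 4 + 6 + 4 + 7 + 1 + 5 + 2 + 3 + 6 + 5 = 43 days.
By Gamma–Poisson conjugacy, the posterior is Gamma(α + Σx, β + Σt) = Gamma(15 + 384, 17 + 43) = Gamma(399, 60).

60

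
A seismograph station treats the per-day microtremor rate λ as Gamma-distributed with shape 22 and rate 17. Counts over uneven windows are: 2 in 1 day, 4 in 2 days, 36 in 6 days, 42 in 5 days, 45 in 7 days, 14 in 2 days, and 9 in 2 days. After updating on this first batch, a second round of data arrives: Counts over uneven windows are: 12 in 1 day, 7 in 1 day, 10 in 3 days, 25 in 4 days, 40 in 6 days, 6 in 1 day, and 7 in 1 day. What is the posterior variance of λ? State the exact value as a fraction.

281/3481

Total count: 2 + 4 + 36 + 42 + 45 + 14 + 9 = 152.
Total exposure: 1 + 2 + 6 + 5 + 7 + 2 + 2 = 25 days.
After the first batch: Gamma(22 + 152, 17 + 25) = Gamma(174, 42).
Total count: 12 + 7 + 10 + 25 + 40 + 6 + 7 = 107.
Total exposure: 1 + 1 + 3 + 4 + 6 + 1 + 1 = 17 days.
After the second batch: Gamma(174 + 107, 42 + 17) = Gamma(281, 59).
Posterior variance = α'/β'² = 281/3481.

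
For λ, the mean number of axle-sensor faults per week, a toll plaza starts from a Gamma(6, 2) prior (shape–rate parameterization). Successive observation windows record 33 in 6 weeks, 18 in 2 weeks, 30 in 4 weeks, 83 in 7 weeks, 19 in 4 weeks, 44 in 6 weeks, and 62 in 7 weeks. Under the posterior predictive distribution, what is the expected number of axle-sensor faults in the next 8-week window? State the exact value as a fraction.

Total count: 33 + 18 + 30 + 83 + 19 + 44 + 62 = 289.
Total exposure: 6 + 2 + 4 + 7 + 4 + 6 + 7 = 36 weeks.
The Gamma prior is conjugate for the Poisson rate, so λ | data ~ Gamma(6+289, 2+36) = Gamma(295, 38).
Predictive mean over an 8-week window = T·E[λ|data] = 8·295/38 = 1180/19.

1180/19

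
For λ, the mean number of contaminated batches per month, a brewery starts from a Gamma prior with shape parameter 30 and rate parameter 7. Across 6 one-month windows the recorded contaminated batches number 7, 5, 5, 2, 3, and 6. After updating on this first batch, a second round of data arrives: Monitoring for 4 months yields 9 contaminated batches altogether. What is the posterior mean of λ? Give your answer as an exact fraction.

67/17

Total count: 7 + 5 + 5 + 2 + 3 + 6 = 28.
Total exposure: 6 months.
After the first batch: Gamma(30 + 28, 7 + 6) = Gamma(58, 13).
Total count 9 over total exposure 4 months.
After the second batch: Gamma(58 + 9, 13 + 4) = Gamma(67, 17).
Posterior mean = α'/β' = 67/17.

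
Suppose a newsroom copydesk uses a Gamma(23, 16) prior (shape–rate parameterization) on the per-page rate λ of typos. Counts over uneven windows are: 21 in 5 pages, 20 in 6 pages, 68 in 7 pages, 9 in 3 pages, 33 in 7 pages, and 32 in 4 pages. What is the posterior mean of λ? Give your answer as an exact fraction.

Total count: 21 + 20 + 68 + 9 + 33 + 32 = 183.
Total exposure: 5 + 6 + 7 + 3 + 7 + 4 = 32 pages.
Conjugate update: add total count to the shape and total exposure to the rate, giving Gamma(206, 48).
Posterior mean = α'/β' = 206/48 = 103/24.

103/24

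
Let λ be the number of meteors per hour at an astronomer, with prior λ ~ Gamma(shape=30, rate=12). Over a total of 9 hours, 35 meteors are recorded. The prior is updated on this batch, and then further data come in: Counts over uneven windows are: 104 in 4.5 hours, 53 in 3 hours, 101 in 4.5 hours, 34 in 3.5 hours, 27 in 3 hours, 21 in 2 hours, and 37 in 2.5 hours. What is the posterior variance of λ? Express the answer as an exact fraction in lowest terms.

Total count 35 over total exposure 9 hours.
After the first batch: Gamma(30 + 35, 12 + 9) = Gamma(65, 21).
Total count: 104 + 53 + 101 + 34 + 27 + 21 + 37 = 377.
Total exposure: 4.5 + 3 + 4.5 + 3.5 + 3 + 2 + 2.5 = 23 hours.
After the second batch: Gamma(65 + 377, 21 + 23) = Gamma(442, 44).
Posterior variance = α'/β'² = 442/1936 = 221/968.

221/968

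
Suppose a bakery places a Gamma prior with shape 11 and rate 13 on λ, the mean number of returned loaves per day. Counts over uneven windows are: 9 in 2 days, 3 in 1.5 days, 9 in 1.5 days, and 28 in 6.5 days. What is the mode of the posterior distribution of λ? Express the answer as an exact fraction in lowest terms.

Total count: 9 + 3 + 9 + 28 = 49.
Total exposure: 2 + 1.5 + 1.5 + 6.5 = 11.5 days.
Conjugate update: add total count to the shape and total exposure to the rate, giving Gamma(60, 49/2).
Posterior mode = (α'−1)/β' = 59/(49/2) = 118/49.

118/49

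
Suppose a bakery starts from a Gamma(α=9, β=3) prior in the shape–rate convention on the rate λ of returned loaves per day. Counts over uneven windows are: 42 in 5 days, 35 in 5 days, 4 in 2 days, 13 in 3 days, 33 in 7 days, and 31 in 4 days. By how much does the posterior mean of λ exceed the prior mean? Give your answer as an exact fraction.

80/29

Total count: 42 + 35 + 4 + 13 + 33 + 31 = 158.
Total exposure: 5 + 5 + 2 + 3 + 7 + 4 = 26 days.
Conjugate update: add total count to the shape and total exposure to the rate, giving Gamma(167, 29).
Posterior mean = 167/29 = 167/29; prior mean = 9/3 = 3. Difference = 167/29 − 3 = 80/29.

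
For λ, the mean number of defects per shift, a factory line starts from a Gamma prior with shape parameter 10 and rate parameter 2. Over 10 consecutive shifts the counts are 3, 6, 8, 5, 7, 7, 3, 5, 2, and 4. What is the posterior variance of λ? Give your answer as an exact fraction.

5/12

Total count: 3 + 6 + 8 + 5 + 7 + 7 + 3 + 5 + 2 + 4 = 50.
Total exposure: 10 shifts.
The Gamma prior is conjugate for the Poisson rate, so λ | data ~ Gamma(10+50, 2+10) = Gamma(60, 12).
Posterior variance = α'/β'² = 60/144 = 5/12.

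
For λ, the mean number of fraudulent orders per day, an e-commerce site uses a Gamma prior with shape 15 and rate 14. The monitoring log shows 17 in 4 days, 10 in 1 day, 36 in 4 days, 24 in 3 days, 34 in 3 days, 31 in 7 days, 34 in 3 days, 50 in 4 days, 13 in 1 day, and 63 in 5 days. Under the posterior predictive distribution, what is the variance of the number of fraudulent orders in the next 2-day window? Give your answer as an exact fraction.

Total count: 17 + 10 + 36 + 24 + 34 + 31 + 34 + 50 + 13 + 63 = 312.
Total exposure: 4 + 1 + 4 + 3 + 3 + 7 + 3 + 4 + 1 + 5 = 35 days.
Gamma(α, β) with Poisson data over total exposure Σt gives posterior Gamma(α+Σx, β+Σt) = Gamma(327, 49).
The posterior predictive for a window of length T is Negative Binomial with variance T·α'·(β'+T)/β'² = 2·327·51/2401 = 33354/2401.

33354/2401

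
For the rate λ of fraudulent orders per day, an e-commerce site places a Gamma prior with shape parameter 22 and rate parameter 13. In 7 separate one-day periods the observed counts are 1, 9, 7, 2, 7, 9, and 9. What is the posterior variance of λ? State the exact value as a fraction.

Total count: 1 + 9 + 7 + 2 + 7 + 9 + 9 = 44.
Total exposure: 7 days.
Gamma(α, β) with Poisson data over total exposure Σt gives posterior Gamma(α+Σx, β+Σt) = Gamma(66, 20).
Posterior variance = α'/β'² = 66/400 = 33/200.

33/200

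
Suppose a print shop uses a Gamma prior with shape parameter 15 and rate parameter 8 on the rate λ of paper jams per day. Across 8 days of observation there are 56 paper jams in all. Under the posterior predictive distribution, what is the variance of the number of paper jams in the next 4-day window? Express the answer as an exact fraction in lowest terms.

Total count 56 over total exposure 8 days.
By Gamma–Poisson conjugacy, the posterior is Gamma(α + Σx, β + Σt) = Gamma(15 + 56, 8 + 8) = Gamma(71, 16).
The posterior predictive for a window of length T is Negative Binomial with variance T·α'·(β'+T)/β'² = 4·71·20/256 = 355/16.

355/16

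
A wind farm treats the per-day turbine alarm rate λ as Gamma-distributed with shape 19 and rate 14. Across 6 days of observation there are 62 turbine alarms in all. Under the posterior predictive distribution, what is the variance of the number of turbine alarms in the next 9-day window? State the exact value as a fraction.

Total count 62 over total exposure 6 days.
Posterior: α' = 19 + 62 = 81, β' = 14 + 6 = 20.
The posterior predictive for a window of length T is Negative Binomial with variance T·α'·(β'+T)/β'² = 9·81·29/400 = 21141/400.

21141/400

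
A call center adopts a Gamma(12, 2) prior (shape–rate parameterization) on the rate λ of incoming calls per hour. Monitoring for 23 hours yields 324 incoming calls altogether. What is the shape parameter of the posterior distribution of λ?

336

Total count 324 over total exposure 23 hours.
The Gamma prior is conjugate for the Poisson rate, so λ | data ~ Gamma(12+324, 2+23) = Gamma(336, 25).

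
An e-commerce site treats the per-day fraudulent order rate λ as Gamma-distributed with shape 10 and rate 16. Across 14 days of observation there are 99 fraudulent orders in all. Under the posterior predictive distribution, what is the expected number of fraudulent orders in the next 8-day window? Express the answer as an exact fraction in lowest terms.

Total count 99 over total exposure 14 days.
Conjugate update: add total count to the shape and total exposure to the rate, giving Gamma(109, 30).
Predictive mean over an 8-day window = T·E[λ|data] = 8·109/30 = 436/15.

436/15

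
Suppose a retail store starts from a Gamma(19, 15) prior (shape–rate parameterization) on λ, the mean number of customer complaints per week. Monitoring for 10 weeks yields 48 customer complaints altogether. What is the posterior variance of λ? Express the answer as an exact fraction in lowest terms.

67/625

Total count 48 over total exposure 10 weeks.
Conjugate update: add total count to the shape and total exposure to the rate, giving Gamma(67, 25).
Posterior variance = α'/β'² = 67/625.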